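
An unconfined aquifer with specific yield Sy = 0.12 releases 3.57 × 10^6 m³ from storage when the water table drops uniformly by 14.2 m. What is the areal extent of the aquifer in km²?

A = ΔV / (Sy × Δh) = 3.57 × 10^6 / (0.12 × 14.2) = 2.095 × 10^6 m²
A = 2.095 × 10^6 m² = 2.095 km²

A ≈ 2.1 km²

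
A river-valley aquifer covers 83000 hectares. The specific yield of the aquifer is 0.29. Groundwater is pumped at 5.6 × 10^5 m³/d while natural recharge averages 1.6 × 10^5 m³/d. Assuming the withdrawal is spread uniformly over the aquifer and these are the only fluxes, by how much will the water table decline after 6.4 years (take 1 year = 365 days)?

Δh ≈ 3.88 m

A = 83000 hectares = 8.3 × 10^8 m²
Net abstraction = 5.6 × 10^5 − 1.6 × 10^5 = 4 × 10^5 m³/d
t = 6.4 years = 2336 d
ΔV = Q × t = 4 × 10^5 m³/d × 2336 d = 9.344 × 10^8 m³
Δh = ΔV / (Sy × A) = 9.344 × 10^8 / (0.29 × 8.3 × 10^8) = 3.882 m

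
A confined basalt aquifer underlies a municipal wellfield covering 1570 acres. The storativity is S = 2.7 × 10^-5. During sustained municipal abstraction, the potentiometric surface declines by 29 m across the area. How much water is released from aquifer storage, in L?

A = 1570 acres = 6.354 × 10^6 m²
ΔV = S × A × Δh = 2.7 × 10^-5 × 6.354 × 10^6 m² × 29 m = 4975 m³
ΔV = 4975 m³ = 4.975 × 10^6 L

ΔV ≈ 4.97 × 10^6 L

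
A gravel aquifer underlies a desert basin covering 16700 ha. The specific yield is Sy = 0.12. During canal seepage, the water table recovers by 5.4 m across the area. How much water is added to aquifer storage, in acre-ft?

A = 16700 ha = 1.67 × 10^8 m²
ΔV = Sy × A × Δh = 0.12 × 1.67 × 10^8 m² × 5.4 m = 1.082 × 10^8 m³
ΔV = 1.082 × 10^8 m³ = 87730 acre-ft

ΔV ≈ 87700 acre-ft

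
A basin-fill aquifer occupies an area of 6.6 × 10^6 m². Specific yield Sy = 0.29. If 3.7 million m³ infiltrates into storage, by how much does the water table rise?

ΔV = 3.7 million m³ = 3.7 × 10^6 m³
Δh = ΔV / (Sy × A) = 3.7 × 10^6 m³ / (0.29 × 6.6 × 10^6 m²) = 1.933 m

Δh ≈ 1.93 m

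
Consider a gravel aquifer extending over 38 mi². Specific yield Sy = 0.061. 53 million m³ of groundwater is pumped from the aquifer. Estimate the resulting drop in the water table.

A = 38 mi² = 9.842 × 10^7 m²
ΔV = 53 million m³ = 5.3 × 10^7 m³
Δh = ΔV / (Sy × A) = 5.3 × 10^7 m³ / (0.061 × 9.842 × 10^7 m²) = 8.828 m

Δh ≈ 8.83 m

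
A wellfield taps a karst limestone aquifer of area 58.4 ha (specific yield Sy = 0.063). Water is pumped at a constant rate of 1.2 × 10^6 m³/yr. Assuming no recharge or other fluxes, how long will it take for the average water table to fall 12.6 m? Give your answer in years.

t ≈ 0.386 years

A = 58.4 ha = 5.84 × 10^5 m²
ΔV = Sy × A × Δh = 0.063 × 5.84 × 10^5 × 12.6 = 4.636 × 10^5 m³
Q = 1.2 × 10^6 m³/yr = 3288 m³/d
t = ΔV / Q = 4.636 × 10^5 m³ / 3288 m³/d = 141 d
t = 141 d ≈ 0.3863 years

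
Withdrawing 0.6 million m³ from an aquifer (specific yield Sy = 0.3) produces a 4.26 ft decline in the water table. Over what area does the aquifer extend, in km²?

Δh = 4.26 ft = 1.298 m
ΔV = 0.6 million m³ = 6 × 10^5 m³
A = ΔV / (Sy × Δh) = 6 × 10^5 / (0.3 × 1.298) = 1.54 × 10^6 m²
A = 1.54 × 10^6 m² = 1.54 km²

A ≈ 1.54 km²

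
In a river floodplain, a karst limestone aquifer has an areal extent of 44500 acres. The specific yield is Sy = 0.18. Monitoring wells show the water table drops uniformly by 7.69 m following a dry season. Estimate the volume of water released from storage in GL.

ΔV ≈ 249 GL

A = 44500 acres = 1.801 × 10^8 m²
ΔV = Sy × A × Δh = 0.18 × 1.801 × 10^8 m² × 7.69 m = 2.493 × 10^8 m³
ΔV = 2.493 × 10^8 m³ = 249.3 GL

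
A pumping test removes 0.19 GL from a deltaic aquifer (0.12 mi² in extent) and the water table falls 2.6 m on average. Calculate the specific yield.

Sy ≈ 0.24

A = 0.12 mi² = 3.108 × 10^5 m²
ΔV = 0.19 GL = 1.9 × 10^5 m³
Sy = ΔV / (A × Δh) = 1.9 × 10^5 m³ / (3.108 × 10^5 m² × 2.6 m) = 0.2351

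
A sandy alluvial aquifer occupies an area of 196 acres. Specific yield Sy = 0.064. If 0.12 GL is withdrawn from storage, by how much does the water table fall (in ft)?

Δh ≈ 7.76 ft

A = 196 acres = 7.932 × 10^5 m²
ΔV = 0.12 GL = 1.2 × 10^5 m³
Δh = ΔV / (Sy × A) = 1.2 × 10^5 m³ / (0.064 × 7.932 × 10^5 m²) = 2.364 m
Δh = 2.364 m = 7.756 ft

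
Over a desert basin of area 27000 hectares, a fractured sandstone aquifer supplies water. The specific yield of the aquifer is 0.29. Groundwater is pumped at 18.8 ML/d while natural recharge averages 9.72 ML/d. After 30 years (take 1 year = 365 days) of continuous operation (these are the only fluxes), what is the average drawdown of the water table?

Δh ≈ 1.27 m

A = 27000 hectares = 2.7 × 10^8 m²
Net abstraction = 18.8 − 9.72 = 9.08 ML/d
Q_net = 9.08 ML/d = 9080 m³/d
t = 30 years = 10950 d
ΔV = Q × t = 9080 m³/d × 10950 d = 9.943 × 10^7 m³
Δh = ΔV / (Sy × A) = 9.943 × 10^7 / (0.29 × 2.7 × 10^8) = 1.27 m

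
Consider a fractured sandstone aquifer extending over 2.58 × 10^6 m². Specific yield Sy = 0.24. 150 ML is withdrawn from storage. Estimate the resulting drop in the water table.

Δh ≈ 0.242 m

ΔV = 150 ML = 1.5 × 10^5 m³
Δh = ΔV / (Sy × A) = 1.5 × 10^5 m³ / (0.24 × 2.58 × 10^6 m²) = 0.2422 m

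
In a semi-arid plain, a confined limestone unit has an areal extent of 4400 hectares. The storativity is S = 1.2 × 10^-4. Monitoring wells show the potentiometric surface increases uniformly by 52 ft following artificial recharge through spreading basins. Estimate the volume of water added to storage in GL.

ΔV ≈ 0.0837 GL

A = 4400 hectares = 4.4 × 10^7 m²
Δh = 52 ft = 15.85 m
ΔV = S × A × Δh = 1.2 × 10^-4 × 4.4 × 10^7 m² × 15.85 m = 83690 m³
ΔV = 83690 m³ = 0.08369 GL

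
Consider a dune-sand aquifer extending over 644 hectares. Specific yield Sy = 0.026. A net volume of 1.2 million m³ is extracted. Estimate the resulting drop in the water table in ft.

Δh ≈ 23.5 ft

A = 644 hectares = 6.44 × 10^6 m²
ΔV = 1.2 million m³ = 1.2 × 10^6 m³
Δh = ΔV / (Sy × A) = 1.2 × 10^6 m³ / (0.026 × 6.44 × 10^6 m²) = 7.167 m
Δh = 7.167 m = 23.51 ft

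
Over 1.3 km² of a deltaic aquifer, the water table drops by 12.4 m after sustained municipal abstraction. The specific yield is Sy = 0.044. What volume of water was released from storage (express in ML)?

A = 1.3 km² = 1.3 × 10^6 m²
ΔV = Sy × A × Δh = 0.044 × 1.3 × 10^6 m² × 12.4 m = 7.093 × 10^5 m³
ΔV = 7.093 × 10^5 m³ = 709.3 ML

ΔV ≈ 709 ML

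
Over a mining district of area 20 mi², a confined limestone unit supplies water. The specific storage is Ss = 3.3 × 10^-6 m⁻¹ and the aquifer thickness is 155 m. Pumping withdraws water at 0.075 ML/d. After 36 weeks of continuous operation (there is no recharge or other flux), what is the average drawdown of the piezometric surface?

Δh ≈ 0.713 m

S = Ss × b = 3.3 × 10^-6 m⁻¹ × 155 m = 5.115 × 10^-4
A = 20 mi² = 5.18 × 10^7 m²
Q = 0.075 ML/d = 75 m³/d
t = 36 weeks = 252 d
ΔV = Q × t = 75 m³/d × 252 d = 18900 m³
Δh = ΔV / (S × A) = 18900 / (5.115 × 10^-4 × 5.18 × 10^7) = 0.7133 m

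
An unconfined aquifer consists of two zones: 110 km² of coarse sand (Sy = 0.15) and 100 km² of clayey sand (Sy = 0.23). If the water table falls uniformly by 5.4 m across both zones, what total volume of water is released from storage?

ΔV ≈ 2.13 × 10^8 m³

A₁ = 110 km² = 1.1 × 10^8 m²; A₂ = 100 km² = 1 × 10^8 m²
ΔV₁ = 0.15 × 1.1 × 10^8 × 5.4 = 8.91 × 10^7 m³
ΔV₂ = 0.23 × 1 × 10^8 × 5.4 = 1.242 × 10^8 m³
ΔV = ΔV₁ + ΔV₂ = 2.133 × 10^8 m³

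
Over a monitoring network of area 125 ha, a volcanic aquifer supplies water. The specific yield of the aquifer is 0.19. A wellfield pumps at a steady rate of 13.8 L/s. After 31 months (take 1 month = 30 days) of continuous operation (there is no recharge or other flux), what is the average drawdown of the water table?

A = 125 ha = 1.25 × 10^6 m²
Q = 13.8 L/s = 1192 m³/d
t = 31 months = 930 d
ΔV = Q × t = 1192 m³/d × 930 d = 1.109 × 10^6 m³
Δh = ΔV / (Sy × A) = 1.109 × 10^6 / (0.19 × 1.25 × 10^6) = 4.669 m

Δh ≈ 4.67 m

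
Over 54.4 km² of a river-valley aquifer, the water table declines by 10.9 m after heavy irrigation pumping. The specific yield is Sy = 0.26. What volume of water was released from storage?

ΔV ≈ 1.54 × 10^8 m³

A = 54.4 km² = 5.44 × 10^7 m²
ΔV = Sy × A × Δh = 0.26 × 5.44 × 10^7 m² × 10.9 m = 1.542 × 10^8 m³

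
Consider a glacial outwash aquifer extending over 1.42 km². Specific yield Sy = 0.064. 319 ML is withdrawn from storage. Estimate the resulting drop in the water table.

Δh ≈ 3.51 m

A = 1.42 km² = 1.42 × 10^6 m²
ΔV = 319 ML = 3.19 × 10^5 m³
Δh = ΔV / (Sy × A) = 3.19 × 10^5 m³ / (0.064 × 1.42 × 10^6 m²) = 3.51 m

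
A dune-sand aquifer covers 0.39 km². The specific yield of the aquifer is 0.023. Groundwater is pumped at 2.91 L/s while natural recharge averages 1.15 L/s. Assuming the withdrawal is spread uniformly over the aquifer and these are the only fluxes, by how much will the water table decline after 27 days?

Δh ≈ 0.458 m

A = 0.39 km² = 3.9 × 10^5 m²
Net abstraction = 2.91 − 1.15 = 1.76 L/s
Q_net = 1.76 L/s = 152.1 m³/d
ΔV = Q × t = 152.1 m³/d × 27 d = 4106 m³
Δh = ΔV / (Sy × A) = 4106 / (0.023 × 3.9 × 10^5) = 0.4577 m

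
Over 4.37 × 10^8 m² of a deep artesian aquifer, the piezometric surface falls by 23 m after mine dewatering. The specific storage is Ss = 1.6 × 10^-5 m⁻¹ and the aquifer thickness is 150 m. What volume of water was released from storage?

S = Ss × b = 1.6 × 10^-5 m⁻¹ × 150 m = 2.4 × 10^-3
ΔV = S × A × Δh = 0.0024 × 4.37 × 10^8 m² × 23 m = 2.412 × 10^7 m³

ΔV ≈ 2.41 × 10^7 m³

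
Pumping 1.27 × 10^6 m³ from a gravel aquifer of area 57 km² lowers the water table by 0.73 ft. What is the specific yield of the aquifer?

Sy ≈ 0.1

A = 57 km² = 5.7 × 10^7 m²
Δh = 0.73 ft = 0.2225 m
Sy = ΔV / (A × Δh) = 1.27 × 10^6 m³ / (5.7 × 10^7 m² × 0.2225 m) = 0.1001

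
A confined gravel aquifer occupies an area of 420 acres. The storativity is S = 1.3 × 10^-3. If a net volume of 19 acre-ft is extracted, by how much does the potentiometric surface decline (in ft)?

A = 420 acres = 1.7 × 10^6 m²
ΔV = 19 acre-ft = 23440 m³
Δh = ΔV / (S × A) = 23440 m³ / (0.0013 × 1.7 × 10^6 m²) = 10.61 m
Δh = 10.61 m = 34.8 ft

Δh ≈ 34.8 ft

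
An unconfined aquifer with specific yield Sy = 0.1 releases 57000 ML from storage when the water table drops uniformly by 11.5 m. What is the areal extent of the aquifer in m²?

A ≈ 4.96 × 10^7 m²

ΔV = 57000 ML = 5.7 × 10^7 m³
A = ΔV / (Sy × Δh) = 5.7 × 10^7 / (0.1 × 11.5) = 4.957 × 10^7 m²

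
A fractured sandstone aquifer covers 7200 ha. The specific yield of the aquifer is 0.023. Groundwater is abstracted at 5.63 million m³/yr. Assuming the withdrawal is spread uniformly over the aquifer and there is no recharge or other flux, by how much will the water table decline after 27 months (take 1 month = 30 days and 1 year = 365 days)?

Δh ≈ 7.54 m

A = 7200 ha = 7.2 × 10^7 m²
Q = 5.63 million m³/yr = 15420 m³/d
t = 27 months = 810 d
ΔV = Q × t = 15420 m³/d × 810 d = 1.249 × 10^7 m³
Δh = ΔV / (Sy × A) = 1.249 × 10^7 / (0.023 × 7.2 × 10^7) = 7.545 m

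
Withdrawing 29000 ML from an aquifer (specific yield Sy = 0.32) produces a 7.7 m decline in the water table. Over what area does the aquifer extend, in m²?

ΔV = 29000 ML = 2.9 × 10^7 m³
A = ΔV / (Sy × Δh) = 2.9 × 10^7 / (0.32 × 7.7) = 1.177 × 10^7 m²

A ≈ 1.18 × 10^7 m²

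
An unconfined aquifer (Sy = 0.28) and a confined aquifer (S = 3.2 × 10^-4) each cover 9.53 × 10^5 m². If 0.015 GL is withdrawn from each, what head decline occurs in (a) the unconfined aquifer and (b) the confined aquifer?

ΔV = 0.015 GL = 15000 m³
Unconfined: Δh_u = ΔV/(Sy·A) = 15000/(0.28 × 9.53 × 10^5) = 0.05621 m
Confined: Δh_c = ΔV/(S·A) = 15000/(3.2 × 10^-4 × 9.53 × 10^5) = 49.19 m

Δh_u ≈ 0.0562 m; Δh_c ≈ 49.2 m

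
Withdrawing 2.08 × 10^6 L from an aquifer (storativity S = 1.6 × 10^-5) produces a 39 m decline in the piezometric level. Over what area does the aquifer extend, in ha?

ΔV = 2.08 × 10^6 L = 2080 m³
A = ΔV / (S × Δh) = 2080 / (1.6 × 10^-5 × 39) = 3.333 × 10^6 m²
A = 3.333 × 10^6 m² = 333.3 ha

A ≈ 333 ha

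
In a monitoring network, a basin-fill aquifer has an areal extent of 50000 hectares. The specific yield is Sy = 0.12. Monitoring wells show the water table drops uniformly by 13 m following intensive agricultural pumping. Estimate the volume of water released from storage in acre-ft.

A = 50000 hectares = 5 × 10^8 m²
ΔV = Sy × A × Δh = 0.12 × 5 × 10^8 m² × 13 m = 7.8 × 10^8 m³
ΔV = 7.8 × 10^8 m³ = 6.324 × 10^5 acre-ft

ΔV ≈ 6.32 × 10^5 acre-ft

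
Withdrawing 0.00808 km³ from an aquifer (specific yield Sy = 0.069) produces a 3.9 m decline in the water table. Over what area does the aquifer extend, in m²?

A ≈ 3 × 10^7 m²

ΔV = 0.00808 km³ = 8.08 × 10^6 m³
A = ΔV / (Sy × Δh) = 8.08 × 10^6 / (0.069 × 3.9) = 3.003 × 10^7 m²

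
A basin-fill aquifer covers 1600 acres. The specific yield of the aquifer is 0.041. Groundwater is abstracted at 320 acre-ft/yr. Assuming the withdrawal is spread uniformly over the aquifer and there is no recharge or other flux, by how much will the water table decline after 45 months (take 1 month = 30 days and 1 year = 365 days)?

A = 1600 acres = 6.475 × 10^6 m²
Q = 320 acre-ft/yr = 1081 m³/d
t = 45 months = 1350 d
ΔV = Q × t = 1081 m³/d × 1350 d = 1.46 × 10^6 m³
Δh = ΔV / (Sy × A) = 1.46 × 10^6 / (0.041 × 6.475 × 10^6) = 5.499 m

Δh ≈ 5.5 m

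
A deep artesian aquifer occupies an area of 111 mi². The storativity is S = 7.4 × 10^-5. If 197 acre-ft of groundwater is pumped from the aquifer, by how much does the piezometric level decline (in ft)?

Δh ≈ 37.5 ft

A = 111 mi² = 2.875 × 10^8 m²
ΔV = 197 acre-ft = 2.43 × 10^5 m³
Δh = ΔV / (S × A) = 2.43 × 10^5 m³ / (7.4 × 10^-5 × 2.875 × 10^8 m²) = 11.42 m
Δh = 11.42 m = 37.47 ft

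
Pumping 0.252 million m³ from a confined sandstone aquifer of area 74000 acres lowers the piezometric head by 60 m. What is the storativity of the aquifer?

S ≈ 1.4 × 10^-5

A = 74000 acres = 2.995 × 10^8 m²
ΔV = 0.252 million m³ = 2.52 × 10^5 m³
S = ΔV / (A × Δh) = 2.52 × 10^5 m³ / (2.995 × 10^8 m² × 60 m) = 1.402 × 10^-5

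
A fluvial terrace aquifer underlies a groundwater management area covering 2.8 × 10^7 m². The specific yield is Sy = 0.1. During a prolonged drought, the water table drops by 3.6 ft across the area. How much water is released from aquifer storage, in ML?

ΔV ≈ 3070 ML

Δh = 3.6 ft = 1.097 m
ΔV = Sy × A × Δh = 0.1 × 2.8 × 10^7 m² × 1.097 m = 3.072 × 10^6 m³
ΔV = 3.072 × 10^6 m³ = 3072 ML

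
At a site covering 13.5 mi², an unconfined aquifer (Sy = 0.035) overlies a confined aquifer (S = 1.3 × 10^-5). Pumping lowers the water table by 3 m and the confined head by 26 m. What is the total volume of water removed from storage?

A = 13.5 mi² = 3.496 × 10^7 m²
Unconfined: ΔV_u = Sy × A × Δh_u = 0.035 × 3.496 × 10^7 × 3 = 3.671 × 10^6 m³
Confined: ΔV_c = S × A × Δh_c = 1.3 × 10^-5 × 3.496 × 10^7 × 26 = 11820 m³
Total ΔV = 3.671 × 10^6 + 11820 = 3.683 × 10^6 m³

ΔV ≈ 3.68 × 10^6 m³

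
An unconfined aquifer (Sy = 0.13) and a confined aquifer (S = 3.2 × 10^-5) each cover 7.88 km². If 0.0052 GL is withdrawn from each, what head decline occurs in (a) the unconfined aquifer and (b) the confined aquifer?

Δh_u ≈ 0.00508 m; Δh_c ≈ 20.6 m

A = 7.88 km² = 7.88 × 10^6 m²
ΔV = 0.0052 GL = 5200 m³
Unconfined: Δh_u = ΔV/(Sy·A) = 5200/(0.13 × 7.88 × 10^6) = 0.005076 m
Confined: Δh_c = ΔV/(S·A) = 5200/(3.2 × 10^-5 × 7.88 × 10^6) = 20.62 m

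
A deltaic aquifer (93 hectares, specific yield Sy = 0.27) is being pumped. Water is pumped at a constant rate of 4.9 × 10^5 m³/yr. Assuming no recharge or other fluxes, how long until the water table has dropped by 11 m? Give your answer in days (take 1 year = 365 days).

A = 93 hectares = 9.3 × 10^5 m²
ΔV = Sy × A × Δh = 0.27 × 9.3 × 10^5 × 11 = 2.762 × 10^6 m³
Q = 4.9 × 10^5 m³/yr = 1342 m³/d
t = ΔV / Q = 2.762 × 10^6 m³ / 1342 m³/d = 2057 d

t ≈ 2060 days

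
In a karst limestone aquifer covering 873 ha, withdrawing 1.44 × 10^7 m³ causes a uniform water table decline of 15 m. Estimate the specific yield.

Sy ≈ 0.11

A = 873 ha = 8.73 × 10^6 m²
Sy = ΔV / (A × Δh) = 1.44 × 10^7 m³ / (8.73 × 10^6 m² × 15 m) = 0.11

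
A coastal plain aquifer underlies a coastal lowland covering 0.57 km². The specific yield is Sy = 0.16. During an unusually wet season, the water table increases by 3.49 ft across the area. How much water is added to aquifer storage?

A = 0.57 km² = 5.7 × 10^5 m²
Δh = 3.49 ft = 1.064 m
ΔV = Sy × A × Δh = 0.16 × 5.7 × 10^5 m² × 1.064 m = 97010 m³

ΔV ≈ 97000 m³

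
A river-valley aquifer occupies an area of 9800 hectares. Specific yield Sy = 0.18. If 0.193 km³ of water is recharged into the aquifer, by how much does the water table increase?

Δh ≈ 10.9 m

A = 9800 hectares = 9.8 × 10^7 m²
ΔV = 0.193 km³ = 1.93 × 10^8 m³
Δh = ΔV / (Sy × A) = 1.93 × 10^8 m³ / (0.18 × 9.8 × 10^7 m²) = 10.94 m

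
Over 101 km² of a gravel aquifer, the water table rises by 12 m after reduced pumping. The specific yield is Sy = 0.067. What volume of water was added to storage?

ΔV ≈ 8.12 × 10^7 m³

A = 101 km² = 1.01 × 10^8 m²
ΔV = Sy × A × Δh = 0.067 × 1.01 × 10^8 m² × 12 m = 8.12 × 10^7 m³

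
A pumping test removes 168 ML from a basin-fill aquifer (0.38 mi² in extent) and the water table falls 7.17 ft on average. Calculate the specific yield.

Sy ≈ 0.078

A = 0.38 mi² = 9.842 × 10^5 m²
Δh = 7.17 ft = 2.185 m
ΔV = 168 ML = 1.68 × 10^5 m³
Sy = ΔV / (A × Δh) = 1.68 × 10^5 m³ / (9.842 × 10^5 m² × 2.185 m) = 0.07811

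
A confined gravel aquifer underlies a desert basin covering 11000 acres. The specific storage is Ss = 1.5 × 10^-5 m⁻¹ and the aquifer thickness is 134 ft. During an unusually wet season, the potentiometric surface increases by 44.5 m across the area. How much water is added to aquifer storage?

ΔV ≈ 1.21 × 10^6 m³

b = 134 ft = 40.84 m
S = Ss × b = 1.5 × 10^-5 m⁻¹ × 40.84 m = 6.126 × 10^-4
A = 11000 acres = 4.452 × 10^7 m²
ΔV = S × A × Δh = 6.126 × 10^-4 × 4.452 × 10^7 m² × 44.5 m = 1.214 × 10^6 m³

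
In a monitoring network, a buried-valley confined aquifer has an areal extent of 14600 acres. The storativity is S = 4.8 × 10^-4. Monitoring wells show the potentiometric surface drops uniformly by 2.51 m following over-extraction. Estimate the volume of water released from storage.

ΔV ≈ 71200 m³

A = 14600 acres = 5.908 × 10^7 m²
ΔV = S × A × Δh = 4.8 × 10^-4 × 5.908 × 10^7 m² × 2.51 m = 71180 m³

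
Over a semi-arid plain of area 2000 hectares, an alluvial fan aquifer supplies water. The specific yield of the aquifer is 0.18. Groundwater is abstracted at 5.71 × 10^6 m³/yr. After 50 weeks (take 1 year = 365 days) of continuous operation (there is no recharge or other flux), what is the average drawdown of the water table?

A = 2000 hectares = 2 × 10^7 m²
Q = 5.71 × 10^6 m³/yr = 15640 m³/d
t = 50 weeks = 350 d
ΔV = Q × t = 15640 m³/d × 350 d = 5.475 × 10^6 m³
Δh = ΔV / (Sy × A) = 5.475 × 10^6 / (0.18 × 2 × 10^7) = 1.521 m

Δh ≈ 1.52 m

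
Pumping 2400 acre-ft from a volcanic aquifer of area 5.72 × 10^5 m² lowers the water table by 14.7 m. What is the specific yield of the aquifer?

ΔV = 2400 acre-ft = 2.96 × 10^6 m³
Sy = ΔV / (A × Δh) = 2.96 × 10^6 m³ / (5.72 × 10^5 m² × 14.7 m) = 0.3521

Sy ≈ 0.35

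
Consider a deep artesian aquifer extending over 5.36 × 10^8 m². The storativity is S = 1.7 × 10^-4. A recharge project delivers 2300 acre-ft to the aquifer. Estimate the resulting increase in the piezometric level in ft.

Δh ≈ 102 ft

ΔV = 2300 acre-ft = 2.837 × 10^6 m³
Δh = ΔV / (S × A) = 2.837 × 10^6 m³ / (1.7 × 10^-4 × 5.36 × 10^8 m²) = 31.13 m
Δh = 31.13 m = 102.1 ft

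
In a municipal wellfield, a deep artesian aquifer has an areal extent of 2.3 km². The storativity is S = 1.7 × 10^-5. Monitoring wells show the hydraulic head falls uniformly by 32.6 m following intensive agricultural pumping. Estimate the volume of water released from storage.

A = 2.3 km² = 2.3 × 10^6 m²
ΔV = S × A × Δh = 1.7 × 10^-5 × 2.3 × 10^6 m² × 32.6 m = 1275 m³

ΔV ≈ 1270 m³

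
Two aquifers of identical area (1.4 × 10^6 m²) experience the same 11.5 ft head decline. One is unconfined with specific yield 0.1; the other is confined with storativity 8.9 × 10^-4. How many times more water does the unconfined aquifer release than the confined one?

Δh = 11.5 ft = 3.505 m
Unconfined: ΔV_u = Sy × A × Δh = 0.1 × 1.4 × 10^6 × 3.505 = 4.907 × 10^5 m³
Confined: ΔV_c = S × A × Δh = 8.9 × 10^-4 × 1.4 × 10^6 × 3.505 = 4367 m³
Ratio = ΔV_u / ΔV_c = Sy / S = 0.1 / 8.9 × 10^-4 = 112.4

ΔV_u / ΔV_c ≈ 112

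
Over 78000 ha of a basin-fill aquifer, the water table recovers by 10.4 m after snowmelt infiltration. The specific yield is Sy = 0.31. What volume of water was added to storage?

A = 78000 ha = 7.8 × 10^8 m²
ΔV = Sy × A × Δh = 0.31 × 7.8 × 10^8 m² × 10.4 m = 2.515 × 10^9 m³

ΔV ≈ 2.51 × 10^9 m³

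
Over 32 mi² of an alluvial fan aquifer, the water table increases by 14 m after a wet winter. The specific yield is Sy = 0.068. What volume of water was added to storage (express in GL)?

ΔV ≈ 78.9 GL

A = 32 mi² = 8.288 × 10^7 m²
ΔV = Sy × A × Δh = 0.068 × 8.288 × 10^7 m² × 14 m = 7.89 × 10^7 m³
ΔV = 7.89 × 10^7 m³ = 78.9 GL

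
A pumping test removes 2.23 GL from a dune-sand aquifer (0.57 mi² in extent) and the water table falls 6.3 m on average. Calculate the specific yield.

A = 0.57 mi² = 1.476 × 10^6 m²
ΔV = 2.23 GL = 2.23 × 10^6 m³
Sy = ΔV / (A × Δh) = 2.23 × 10^6 m³ / (1.476 × 10^6 m² × 6.3 m) = 0.2398

Sy ≈ 0.24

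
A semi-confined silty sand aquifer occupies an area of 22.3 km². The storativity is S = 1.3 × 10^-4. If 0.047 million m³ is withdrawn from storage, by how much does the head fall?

Δh ≈ 16.2 m

A = 22.3 km² = 2.23 × 10^7 m²
ΔV = 0.047 million m³ = 47000 m³
Δh = ΔV / (S × A) = 47000 m³ / (1.3 × 10^-4 × 2.23 × 10^7 m²) = 16.21 m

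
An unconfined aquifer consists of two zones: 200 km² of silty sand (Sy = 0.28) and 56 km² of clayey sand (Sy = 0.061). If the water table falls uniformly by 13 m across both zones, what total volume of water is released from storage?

A₁ = 200 km² = 2 × 10^8 m²; A₂ = 56 km² = 5.6 × 10^7 m²
ΔV₁ = 0.28 × 2 × 10^8 × 13 = 7.28 × 10^8 m³
ΔV₂ = 0.061 × 5.6 × 10^7 × 13 = 4.441 × 10^7 m³
ΔV = ΔV₁ + ΔV₂ = 7.724 × 10^8 m³

ΔV ≈ 7.72 × 10^8 m³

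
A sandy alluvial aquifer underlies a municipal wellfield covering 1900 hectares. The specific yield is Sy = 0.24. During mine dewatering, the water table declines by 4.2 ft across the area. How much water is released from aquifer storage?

ΔV ≈ 5.84 × 10^6 m³

A = 1900 hectares = 1.9 × 10^7 m²
Δh = 4.2 ft = 1.28 m
ΔV = Sy × A × Δh = 0.24 × 1.9 × 10^7 m² × 1.28 m = 5.838 × 10^6 m³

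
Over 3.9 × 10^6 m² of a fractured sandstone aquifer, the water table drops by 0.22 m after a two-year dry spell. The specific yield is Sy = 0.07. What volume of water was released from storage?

ΔV = Sy × A × Δh = 0.07 × 3.9 × 10^6 m² × 0.22 m = 60060 m³

ΔV ≈ 60100 m³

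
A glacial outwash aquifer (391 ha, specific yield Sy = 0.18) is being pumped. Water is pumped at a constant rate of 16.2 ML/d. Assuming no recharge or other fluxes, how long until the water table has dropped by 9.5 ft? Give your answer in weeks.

A = 391 ha = 3.91 × 10^6 m²
Δh = 9.5 ft = 2.896 m
ΔV = Sy × A × Δh = 0.18 × 3.91 × 10^6 × 2.896 = 2.038 × 10^6 m³
Q = 16.2 ML/d = 16200 m³/d
t = ΔV / Q = 2.038 × 10^6 m³ / 16200 m³/d = 125.8 d
t = 125.8 d ≈ 17.97 weeks

t ≈ 18 weeks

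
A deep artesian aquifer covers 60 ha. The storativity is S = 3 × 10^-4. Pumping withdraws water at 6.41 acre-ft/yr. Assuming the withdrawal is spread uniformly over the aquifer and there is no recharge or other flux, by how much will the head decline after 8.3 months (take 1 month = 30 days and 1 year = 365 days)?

Δh ≈ 30 m

A = 60 ha = 6 × 10^5 m²
Q = 6.41 acre-ft/yr = 21.66 m³/d
t = 8.3 months = 249 d
ΔV = Q × t = 21.66 m³/d × 249 d = 5394 m³
Δh = ΔV / (S × A) = 5394 / (3 × 10^-4 × 6 × 10^5) = 29.97 m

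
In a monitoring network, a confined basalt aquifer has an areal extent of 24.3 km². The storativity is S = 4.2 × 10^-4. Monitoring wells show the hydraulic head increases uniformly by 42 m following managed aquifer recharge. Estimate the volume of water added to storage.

ΔV ≈ 4.29 × 10^5 m³

A = 24.3 km² = 2.43 × 10^7 m²
ΔV = S × A × Δh = 4.2 × 10^-4 × 2.43 × 10^7 m² × 42 m = 4.287 × 10^5 m³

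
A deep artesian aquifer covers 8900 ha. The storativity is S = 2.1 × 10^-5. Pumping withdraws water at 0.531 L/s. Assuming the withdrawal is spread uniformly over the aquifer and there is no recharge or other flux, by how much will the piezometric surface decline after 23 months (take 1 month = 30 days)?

A = 8900 ha = 8.9 × 10^7 m²
Q = 0.531 L/s = 45.88 m³/d
t = 23 months = 690 d
ΔV = Q × t = 45.88 m³/d × 690 d = 31660 m³
Δh = ΔV / (S × A) = 31660 / (2.1 × 10^-5 × 8.9 × 10^7) = 16.94 m

Δh ≈ 16.9 m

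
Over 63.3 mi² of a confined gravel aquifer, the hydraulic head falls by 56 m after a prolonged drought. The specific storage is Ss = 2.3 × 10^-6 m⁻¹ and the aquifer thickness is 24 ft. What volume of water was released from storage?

b = 24 ft = 7.315 m
S = Ss × b = 2.3 × 10^-6 m⁻¹ × 7.315 m = 1.682 × 10^-5
A = 63.3 mi² = 1.639 × 10^8 m²
ΔV = S × A × Δh = 1.682 × 10^-5 × 1.639 × 10^8 m² × 56 m = 1.545 × 10^5 m³

ΔV ≈ 1.54 × 10^5 m³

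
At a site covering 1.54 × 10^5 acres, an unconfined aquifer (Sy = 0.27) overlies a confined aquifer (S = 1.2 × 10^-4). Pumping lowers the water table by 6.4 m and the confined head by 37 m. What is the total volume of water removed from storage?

ΔV ≈ 1.08 × 10^9 m³

A = 1.54 × 10^5 acres = 6.232 × 10^8 m²
Unconfined: ΔV_u = Sy × A × Δh_u = 0.27 × 6.232 × 10^8 × 6.4 = 1.077 × 10^9 m³
Confined: ΔV_c = S × A × Δh_c = 1.2 × 10^-4 × 6.232 × 10^8 × 37 = 2.767 × 10^6 m³
Total ΔV = 1.077 × 10^9 + 2.767 × 10^6 = 1.08 × 10^9 m³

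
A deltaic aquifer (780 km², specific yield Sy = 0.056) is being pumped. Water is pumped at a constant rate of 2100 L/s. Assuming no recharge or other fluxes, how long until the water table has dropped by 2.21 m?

A = 780 km² = 7.8 × 10^8 m²
ΔV = Sy × A × Δh = 0.056 × 7.8 × 10^8 × 2.21 = 9.653 × 10^7 m³
Q = 2100 L/s = 1.814 × 10^5 m³/d
t = ΔV / Q = 9.653 × 10^7 m³ / 1.814 × 10^5 m³/d = 532 d

t ≈ 532 days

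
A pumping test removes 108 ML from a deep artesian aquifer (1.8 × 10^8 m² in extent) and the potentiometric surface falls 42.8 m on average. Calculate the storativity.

S ≈ 1.4 × 10^-5

ΔV = 108 ML = 1.08 × 10^5 m³
S = ΔV / (A × Δh) = 1.08 × 10^5 m³ / (1.8 × 10^8 m² × 42.8 m) = 1.402 × 10^-5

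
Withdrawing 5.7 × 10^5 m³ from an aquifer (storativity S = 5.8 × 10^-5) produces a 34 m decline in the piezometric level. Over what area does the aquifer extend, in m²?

A ≈ 2.89 × 10^8 m²

A = ΔV / (S × Δh) = 5.7 × 10^5 / (5.8 × 10^-5 × 34) = 2.89 × 10^8 m²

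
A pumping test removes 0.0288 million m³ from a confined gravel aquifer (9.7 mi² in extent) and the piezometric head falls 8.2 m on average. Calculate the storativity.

S ≈ 1.4 × 10^-4

A = 9.7 mi² = 2.512 × 10^7 m²
ΔV = 0.0288 million m³ = 28800 m³
S = ΔV / (A × Δh) = 28800 m³ / (2.512 × 10^7 m² × 8.2 m) = 1.398 × 10^-4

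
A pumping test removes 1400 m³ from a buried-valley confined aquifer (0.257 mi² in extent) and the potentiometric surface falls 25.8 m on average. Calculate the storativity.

A = 0.257 mi² = 6.656 × 10^5 m²
S = ΔV / (A × Δh) = 1400 m³ / (6.656 × 10^5 m² × 25.8 m) = 8.152 × 10^-5

S ≈ 8.2 × 10^-5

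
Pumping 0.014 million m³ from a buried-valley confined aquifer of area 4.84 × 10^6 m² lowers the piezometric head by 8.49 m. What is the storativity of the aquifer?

ΔV = 0.014 million m³ = 14000 m³
S = ΔV / (A × Δh) = 14000 m³ / (4.84 × 10^6 m² × 8.49 m) = 3.407 × 10^-4

S ≈ 3.4 × 10^-4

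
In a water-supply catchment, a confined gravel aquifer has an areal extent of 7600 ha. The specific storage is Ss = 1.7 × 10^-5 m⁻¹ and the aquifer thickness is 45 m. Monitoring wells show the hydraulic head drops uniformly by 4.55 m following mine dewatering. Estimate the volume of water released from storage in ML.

S = Ss × b = 1.7 × 10^-5 m⁻¹ × 45 m = 7.65 × 10^-4
A = 7600 ha = 7.6 × 10^7 m²
ΔV = S × A × Δh = 7.65 × 10^-4 × 7.6 × 10^7 m² × 4.55 m = 2.645 × 10^5 m³
ΔV = 2.645 × 10^5 m³ = 264.5 ML

ΔV ≈ 265 ML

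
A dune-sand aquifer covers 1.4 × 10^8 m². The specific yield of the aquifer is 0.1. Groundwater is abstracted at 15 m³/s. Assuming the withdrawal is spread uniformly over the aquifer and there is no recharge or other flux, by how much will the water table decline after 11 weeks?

Δh ≈ 7.13 m

Q = 15 m³/s = 1.296 × 10^6 m³/d
t = 11 weeks = 77 d
ΔV = Q × t = 1.296 × 10^6 m³/d × 77 d = 9.979 × 10^7 m³
Δh = ΔV / (Sy × A) = 9.979 × 10^7 / (0.1 × 1.4 × 10^8) = 7.128 m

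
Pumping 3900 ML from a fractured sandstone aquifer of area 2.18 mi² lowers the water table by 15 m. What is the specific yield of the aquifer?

A = 2.18 mi² = 5.646 × 10^6 m²
ΔV = 3900 ML = 3.9 × 10^6 m³
Sy = ΔV / (A × Δh) = 3.9 × 10^6 m³ / (5.646 × 10^6 m² × 15 m) = 0.04605

Sy ≈ 0.046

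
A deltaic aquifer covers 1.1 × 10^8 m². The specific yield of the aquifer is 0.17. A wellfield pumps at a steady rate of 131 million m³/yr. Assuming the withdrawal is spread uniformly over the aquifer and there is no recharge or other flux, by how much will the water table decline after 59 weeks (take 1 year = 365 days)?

Δh ≈ 7.93 m

Q = 131 million m³/yr = 3.589 × 10^5 m³/d
t = 59 weeks = 413 d
ΔV = Q × t = 3.589 × 10^5 m³/d × 413 d = 1.482 × 10^8 m³
Δh = ΔV / (Sy × A) = 1.482 × 10^8 / (0.17 × 1.1 × 10^8) = 7.927 m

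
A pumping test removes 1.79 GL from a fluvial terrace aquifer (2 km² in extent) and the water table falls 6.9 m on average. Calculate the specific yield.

Sy ≈ 0.13

A = 2 km² = 2 × 10^6 m²
ΔV = 1.79 GL = 1.79 × 10^6 m³
Sy = ΔV / (A × Δh) = 1.79 × 10^6 m³ / (2 × 10^6 m² × 6.9 m) = 0.1297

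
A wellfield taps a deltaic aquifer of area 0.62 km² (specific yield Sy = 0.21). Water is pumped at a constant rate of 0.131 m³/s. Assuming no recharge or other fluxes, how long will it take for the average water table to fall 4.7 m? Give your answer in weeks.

t ≈ 7.72 weeks

A = 0.62 km² = 6.2 × 10^5 m²
ΔV = Sy × A × Δh = 0.21 × 6.2 × 10^5 × 4.7 = 6.119 × 10^5 m³
Q = 0.131 m³/s = 11320 m³/d
t = ΔV / Q = 6.119 × 10^5 m³ / 11320 m³/d = 54.07 d
t = 54.07 d ≈ 7.724 weeks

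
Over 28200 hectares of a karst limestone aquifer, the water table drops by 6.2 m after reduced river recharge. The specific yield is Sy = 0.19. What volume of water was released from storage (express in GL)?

ΔV ≈ 332 GL

A = 28200 hectares = 2.82 × 10^8 m²
ΔV = Sy × A × Δh = 0.19 × 2.82 × 10^8 m² × 6.2 m = 3.322 × 10^8 m³
ΔV = 3.322 × 10^8 m³ = 332.2 GL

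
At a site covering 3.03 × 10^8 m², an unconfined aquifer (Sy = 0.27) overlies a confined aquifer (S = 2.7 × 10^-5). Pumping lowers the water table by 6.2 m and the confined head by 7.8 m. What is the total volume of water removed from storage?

ΔV ≈ 5.07 × 10^8 m³

Unconfined: ΔV_u = Sy × A × Δh_u = 0.27 × 3.03 × 10^8 × 6.2 = 5.072 × 10^8 m³
Confined: ΔV_c = S × A × Δh_c = 2.7 × 10^-5 × 3.03 × 10^8 × 7.8 = 63810 m³
Total ΔV = 5.072 × 10^8 + 63810 = 5.073 × 10^8 m³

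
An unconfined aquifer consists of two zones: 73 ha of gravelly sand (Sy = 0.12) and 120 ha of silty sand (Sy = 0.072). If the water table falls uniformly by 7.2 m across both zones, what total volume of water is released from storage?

A₁ = 73 ha = 7.3 × 10^5 m²; A₂ = 120 ha = 1.2 × 10^6 m²
ΔV₁ = 0.12 × 7.3 × 10^5 × 7.2 = 6.307 × 10^5 m³
ΔV₂ = 0.072 × 1.2 × 10^6 × 7.2 = 6.221 × 10^5 m³
ΔV = ΔV₁ + ΔV₂ = 1.253 × 10^6 m³

ΔV ≈ 1.25 × 10^6 m³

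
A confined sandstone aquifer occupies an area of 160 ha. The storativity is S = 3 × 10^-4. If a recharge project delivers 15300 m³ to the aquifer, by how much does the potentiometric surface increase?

Δh ≈ 31.9 m

A = 160 ha = 1.6 × 10^6 m²
Δh = ΔV / (S × A) = 15300 m³ / (3 × 10^-4 × 1.6 × 10^6 m²) = 31.88 m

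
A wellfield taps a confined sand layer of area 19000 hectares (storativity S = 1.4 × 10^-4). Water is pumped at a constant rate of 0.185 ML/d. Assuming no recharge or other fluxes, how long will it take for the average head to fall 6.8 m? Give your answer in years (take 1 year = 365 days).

t ≈ 2.68 years

A = 19000 hectares = 1.9 × 10^8 m²
ΔV = S × A × Δh = 1.4 × 10^-4 × 1.9 × 10^8 × 6.8 = 1.809 × 10^5 m³
Q = 0.185 ML/d = 185 m³/d
t = ΔV / Q = 1.809 × 10^5 m³ / 185 m³/d = 977.7 d
t = 977.7 d ≈ 2.679 years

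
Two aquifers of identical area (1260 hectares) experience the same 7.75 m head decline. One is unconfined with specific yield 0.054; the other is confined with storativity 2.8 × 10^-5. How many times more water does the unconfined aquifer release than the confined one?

ΔV_u / ΔV_c ≈ 1930

A = 1260 hectares = 1.26 × 10^7 m²
Unconfined: ΔV_u = Sy × A × Δh = 0.054 × 1.26 × 10^7 × 7.75 = 5.273 × 10^6 m³
Confined: ΔV_c = S × A × Δh = 2.8 × 10^-5 × 1.26 × 10^7 × 7.75 = 2734 m³
Ratio = ΔV_u / ΔV_c = Sy / S = 0.054 / 2.8 × 10^-5 = 1929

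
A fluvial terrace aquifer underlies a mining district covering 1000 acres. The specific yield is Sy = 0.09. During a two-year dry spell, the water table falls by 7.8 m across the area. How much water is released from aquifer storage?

ΔV ≈ 2.84 × 10^6 m³

A = 1000 acres = 4.047 × 10^6 m²
ΔV = Sy × A × Δh = 0.09 × 4.047 × 10^6 m² × 7.8 m = 2.841 × 10^6 m³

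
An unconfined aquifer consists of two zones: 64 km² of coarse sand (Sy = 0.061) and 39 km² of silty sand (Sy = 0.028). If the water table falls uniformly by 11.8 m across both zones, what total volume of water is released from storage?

A₁ = 64 km² = 6.4 × 10^7 m²; A₂ = 39 km² = 3.9 × 10^7 m²
ΔV₁ = 0.061 × 6.4 × 10^7 × 11.8 = 4.607 × 10^7 m³
ΔV₂ = 0.028 × 3.9 × 10^7 × 11.8 = 1.289 × 10^7 m³
ΔV = ΔV₁ + ΔV₂ = 5.895 × 10^7 m³

ΔV ≈ 5.9 × 10^7 m³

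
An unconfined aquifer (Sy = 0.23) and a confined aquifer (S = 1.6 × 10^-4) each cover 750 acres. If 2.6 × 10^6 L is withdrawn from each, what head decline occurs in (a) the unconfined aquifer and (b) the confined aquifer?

Δh_u ≈ 0.00372 m; Δh_c ≈ 5.35 m

A = 750 acres = 3.035 × 10^6 m²
ΔV = 2.6 × 10^6 L = 2600 m³
Unconfined: Δh_u = ΔV/(Sy·A) = 2600/(0.23 × 3.035 × 10^6) = 0.003724 m
Confined: Δh_c = ΔV/(S·A) = 2600/(1.6 × 10^-4 × 3.035 × 10^6) = 5.354 m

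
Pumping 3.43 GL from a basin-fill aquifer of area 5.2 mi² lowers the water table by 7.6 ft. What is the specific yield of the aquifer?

A = 5.2 mi² = 1.347 × 10^7 m²
Δh = 7.6 ft = 2.316 m
ΔV = 3.43 GL = 3.43 × 10^6 m³
Sy = ΔV / (A × Δh) = 3.43 × 10^6 m³ / (1.347 × 10^7 m² × 2.316 m) = 0.1099

Sy ≈ 0.11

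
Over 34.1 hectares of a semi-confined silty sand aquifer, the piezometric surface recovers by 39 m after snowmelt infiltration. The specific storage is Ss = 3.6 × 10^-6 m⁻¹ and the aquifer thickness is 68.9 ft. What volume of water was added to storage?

b = 68.9 ft = 21 m
S = Ss × b = 3.6 × 10^-6 m⁻¹ × 21 m = 7.56 × 10^-5
A = 34.1 hectares = 3.41 × 10^5 m²
ΔV = S × A × Δh = 7.56 × 10^-5 × 3.41 × 10^5 m² × 39 m = 1005 m³

ΔV ≈ 1010 m³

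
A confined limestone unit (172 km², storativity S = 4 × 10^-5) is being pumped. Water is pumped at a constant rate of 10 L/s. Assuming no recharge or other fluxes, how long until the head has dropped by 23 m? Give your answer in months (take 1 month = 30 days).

t ≈ 6.1 months

A = 172 km² = 1.72 × 10^8 m²
ΔV = S × A × Δh = 4 × 10^-5 × 1.72 × 10^8 × 23 = 1.582 × 10^5 m³
Q = 10 L/s = 864 m³/d
t = ΔV / Q = 1.582 × 10^5 m³ / 864 m³/d = 183.1 d
t = 183.1 d ≈ 6.105 months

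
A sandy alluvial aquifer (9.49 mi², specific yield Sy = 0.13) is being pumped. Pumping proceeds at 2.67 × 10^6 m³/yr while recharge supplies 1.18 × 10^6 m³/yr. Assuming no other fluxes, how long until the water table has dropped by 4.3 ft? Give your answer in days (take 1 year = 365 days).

A = 9.49 mi² = 2.458 × 10^7 m²
Δh = 4.3 ft = 1.311 m
ΔV = Sy × A × Δh = 0.13 × 2.458 × 10^7 × 1.311 = 4.188 × 10^6 m³
Net withdrawal = 2.67 × 10^6 − 1.18 × 10^6 = 1.49 × 10^6 m³/yr = 4082 m³/d
t = ΔV / Q = 4.188 × 10^6 m³ / 4082 m³/d = 1026 d

t ≈ 1030 days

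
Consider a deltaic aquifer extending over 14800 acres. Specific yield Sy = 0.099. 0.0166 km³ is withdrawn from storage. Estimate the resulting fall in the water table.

A = 14800 acres = 5.989 × 10^7 m²
ΔV = 0.0166 km³ = 1.66 × 10^7 m³
Δh = ΔV / (Sy × A) = 1.66 × 10^7 m³ / (0.099 × 5.989 × 10^7 m²) = 2.8 m

Δh ≈ 2.8 m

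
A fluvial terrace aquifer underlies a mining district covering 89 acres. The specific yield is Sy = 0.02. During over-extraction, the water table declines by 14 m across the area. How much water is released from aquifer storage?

A = 89 acres = 3.602 × 10^5 m²
ΔV = Sy × A × Δh = 0.02 × 3.602 × 10^5 m² × 14 m = 1.008 × 10^5 m³

ΔV ≈ 1.01 × 10^5 m³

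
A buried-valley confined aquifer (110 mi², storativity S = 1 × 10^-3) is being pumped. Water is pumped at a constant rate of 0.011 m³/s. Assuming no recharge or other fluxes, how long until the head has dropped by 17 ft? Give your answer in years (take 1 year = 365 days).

A = 110 mi² = 2.849 × 10^8 m²
Δh = 17 ft = 5.182 m
ΔV = S × A × Δh = 0.001 × 2.849 × 10^8 × 5.182 = 1.476 × 10^6 m³
Q = 0.011 m³/s = 950.4 m³/d
t = ΔV / Q = 1.476 × 10^6 m³ / 950.4 m³/d = 1553 d
t = 1553 d ≈ 4.256 years

t ≈ 4.26 years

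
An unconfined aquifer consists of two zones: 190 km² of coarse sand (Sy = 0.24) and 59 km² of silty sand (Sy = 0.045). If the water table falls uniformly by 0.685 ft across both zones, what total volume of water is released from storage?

A₁ = 190 km² = 1.9 × 10^8 m²; A₂ = 59 km² = 5.9 × 10^7 m²
Δh = 0.685 ft = 0.2088 m
ΔV₁ = 0.24 × 1.9 × 10^8 × 0.2088 = 9.521 × 10^6 m³
ΔV₂ = 0.045 × 5.9 × 10^7 × 0.2088 = 5.543 × 10^5 m³
ΔV = ΔV₁ + ΔV₂ = 1.008 × 10^7 m³

ΔV ≈ 1.01 × 10^7 m³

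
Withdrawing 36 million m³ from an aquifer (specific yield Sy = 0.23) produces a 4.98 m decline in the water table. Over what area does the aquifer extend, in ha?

ΔV = 36 million m³ = 3.6 × 10^7 m³
A = ΔV / (Sy × Δh) = 3.6 × 10^7 / (0.23 × 4.98) = 3.143 × 10^7 m²
A = 3.143 × 10^7 m² = 3143 ha

A ≈ 3140 ha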